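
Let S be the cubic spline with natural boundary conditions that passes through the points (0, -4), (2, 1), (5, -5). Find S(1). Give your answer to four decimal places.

-0.8250

With σ_i denoting the second derivative at x_i, h_i = 2, 3, and Δ_i = (y_(i+1) − y_i)/h_i = 5/2, -2:
  2·σ_0 + 10·σ_1 + 3·σ_2 = 6(Δ_1 - Δ_0) = -27
Natural end conditions: σ_0 = σ_2 = 0.
Solving the tridiagonal system: σ_0 = 0, σ_1 = -27/10, σ_2 = 0.
On [0, 2], S(t) = -4 + 17/5·t + 0·t² - 9/40·t³.
With t = 1: S(1) = -33/40.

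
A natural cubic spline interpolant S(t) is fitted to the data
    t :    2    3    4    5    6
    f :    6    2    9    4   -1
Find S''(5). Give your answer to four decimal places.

6.3214

Let M_i = S''(x_i). Step sizes h_i = 1, 1, 1, 1; slopes of the chords Δ_i = (y_(i+1) - y_i)/h_i = -4, 7, -5, -5.
  1·M_0 + 4·M_1 + 1·M_2 = 6(Δ_1 - Δ_0) = 66
  1·M_1 + 4·M_2 + 1·M_3 = 6(Δ_2 - Δ_1) = -72
  1·M_2 + 4·M_3 + 1·M_4 = 6(Δ_3 - Δ_2) = 0
Natural end conditions: M_0 = M_4 = 0.
Forward elimination and back-substitution give M_0 = 0, M_1 = 639/28, M_2 = -177/7, M_3 = 177/28, M_4 = 0.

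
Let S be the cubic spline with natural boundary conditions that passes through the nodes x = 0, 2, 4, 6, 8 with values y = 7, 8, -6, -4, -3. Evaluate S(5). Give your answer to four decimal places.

Let M_i = S''(x_i). Step sizes h_i = 2, 2, 2, 2; slopes of the chords Δ_i = (y_(i+1) - y_i)/h_i = 1/2, -7, 1, 1/2.
  2·M_0 + 8·M_1 + 2·M_2 = 6(Δ_1 - Δ_0) = -45
  2·M_1 + 8·M_2 + 2·M_3 = 6(Δ_2 - Δ_1) = 48
  2·M_2 + 8·M_3 + 2·M_4 = 6(Δ_3 - Δ_2) = -3
Natural end conditions: M_0 = M_4 = 0.
Solving the tridiagonal system: M_0 = 0, M_1 = -435/56, M_2 = 60/7, M_3 = -141/56, M_4 = 0.
On [4, 6], S(x) = -6 - 31/8·(x - 4) + 30/7·(x - 4)² - 207/224·(x - 4)³.
With (x - 4) = 1: S(5) = -1459/224.

-6.5134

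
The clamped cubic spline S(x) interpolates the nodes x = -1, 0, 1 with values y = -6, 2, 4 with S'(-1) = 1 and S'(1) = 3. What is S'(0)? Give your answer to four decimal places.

6.5000

With m_i denoting the second derivative at x_i, h_i = 1, 1, and Δ_i = (y_(i+1) − y_i)/h_i = 8, 2:
  1·m_0 + 4·m_1 + 1·m_2 = 6(Δ_1 - Δ_0) = -36
Clamped end conditions give two more equations: 2h_0·m_0 + h_0·m_1 = 6(Δ_0 - S'(-1)) = 42 and h_1·m_1 + 2h_1·m_2 = 6(S'(1) - Δ_1) = 6.
Forward elimination and back-substitution give m_0 = 31, m_1 = -20, m_2 = 13.
On [0, 1], S'(x) = b_1 + 2c_1·x + 3d_1·x² with b_1 = Δ_1 - h_1(2m_1 + m_2)/6 = 13/2, c_1 = m_1/2 = -10, d_1 = (m_2 - m_1)/(6h_1) = 11/2. So S'(0) = 13/2.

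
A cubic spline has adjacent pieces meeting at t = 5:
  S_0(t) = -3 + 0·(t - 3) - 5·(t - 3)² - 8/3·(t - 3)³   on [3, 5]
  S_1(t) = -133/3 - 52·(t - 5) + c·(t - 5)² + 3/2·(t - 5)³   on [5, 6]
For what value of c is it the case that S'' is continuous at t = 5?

-21

S_0''(t) = -10 - 16·(t - 3), so S_0''(5) = -42. On the right, S_1''(5) = 2c, so c = -21.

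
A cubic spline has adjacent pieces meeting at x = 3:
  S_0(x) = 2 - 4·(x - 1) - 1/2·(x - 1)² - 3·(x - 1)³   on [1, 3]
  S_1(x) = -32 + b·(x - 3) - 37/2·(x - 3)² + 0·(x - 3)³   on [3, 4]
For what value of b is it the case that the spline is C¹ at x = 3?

-42

S_0'(x) = -4 - 1·(x - 1) - 9·(x - 1)², so S_0'(3) = -42. On the right, S_1'(3) = b, so b = -42.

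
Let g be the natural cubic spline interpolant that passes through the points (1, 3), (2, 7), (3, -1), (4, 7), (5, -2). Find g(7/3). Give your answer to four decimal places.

With m_i denoting the second derivative at x_i, h_i = 1, 1, 1, 1, and Δ_i = (y_(i+1) − y_i)/h_i = 4, -8, 8, -9:
  1·m_0 + 4·m_1 + 1·m_2 = 6(Δ_1 - Δ_0) = -72
  1·m_1 + 4·m_2 + 1·m_3 = 6(Δ_2 - Δ_1) = 96
  1·m_2 + 4·m_3 + 1·m_4 = 6(Δ_3 - Δ_2) = -102
Natural end conditions: m_0 = m_4 = 0.
Forward elimination and back-substitution give m_0 = 0, m_1 = -783/28, m_2 = 279/7, m_3 = -993/28, m_4 = 0.
On [2, 3], g(x) = 7 - 149/28·(x - 2) - 783/56·(x - 2)² + 633/56·(x - 2)³.
With (x - 2) = 1/3: g(7/3) = 1031/252.

4.0913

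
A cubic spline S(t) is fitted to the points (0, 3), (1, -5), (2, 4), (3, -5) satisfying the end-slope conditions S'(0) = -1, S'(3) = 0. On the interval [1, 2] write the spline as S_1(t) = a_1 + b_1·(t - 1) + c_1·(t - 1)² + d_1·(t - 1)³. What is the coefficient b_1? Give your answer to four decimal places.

Let σ_i = S''(x_i). Step sizes h_i = 1, 1, 1; slopes of the chords Δ_i = (y_(i+1) - y_i)/h_i = -8, 9, -9.
  1·σ_0 + 4·σ_1 + 1·σ_2 = 6(Δ_1 - Δ_0) = 102
  1·σ_1 + 4·σ_2 + 1·σ_3 = 6(Δ_2 - Δ_1) = -108
Clamped end conditions give two more equations: 2h_0·σ_0 + h_0·σ_1 = 6(Δ_0 - S'(0)) = -42 and h_2·σ_2 + 2h_2·σ_3 = 6(S'(3) - Δ_2) = 54.
Solving: σ_0 = -692/15, σ_1 = 754/15, σ_2 = -794/15, σ_3 = 802/15.
On [1, 2], with S_1(t) = a_1 + b_1·(t - 1) + c_1·(t - 1)² + d_1·(t - 1)³: c_1 = σ_1/2 = 377/15, d_1 = (σ_2 - σ_1)/(6h_1) = -86/5, b_1 = Δ_1 - h_1(2σ_1 + σ_2)/6 = 16/15.

1.0667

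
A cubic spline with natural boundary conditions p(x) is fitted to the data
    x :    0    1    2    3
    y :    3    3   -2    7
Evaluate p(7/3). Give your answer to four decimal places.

With σ_i denoting the second derivative at x_i, h_i = 1, 1, 1, and Δ_i = (y_(i+1) − y_i)/h_i = 0, -5, 9:
  1·σ_0 + 4·σ_1 + 1·σ_2 = 6(Δ_1 - Δ_0) = -30
  1·σ_1 + 4·σ_2 + 1·σ_3 = 6(Δ_2 - Δ_1) = 84
Natural end conditions: σ_0 = σ_3 = 0.
Hence σ_0 = 0, σ_1 = -68/5, σ_2 = 122/5, σ_3 = 0.
On [2, 3], p(x) = -2 + 13/15·(x - 2) + 61/5·(x - 2)² - 61/15·(x - 2)³.
With (x - 2) = 1/3: p(7/3) = -41/81.

-0.5062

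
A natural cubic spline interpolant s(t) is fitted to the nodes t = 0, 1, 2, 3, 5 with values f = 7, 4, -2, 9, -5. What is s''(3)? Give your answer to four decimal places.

With M_i denoting the second derivative at x_i, h_i = 1, 1, 1, 2, and Δ_i = (y_(i+1) − y_i)/h_i = -3, -6, 11, -7:
  1·M_0 + 4·M_1 + 1·M_2 = 6(Δ_1 - Δ_0) = -18
  1·M_1 + 4·M_2 + 1·M_3 = 6(Δ_2 - Δ_1) = 102
  1·M_2 + 6·M_3 + 2·M_4 = 6(Δ_3 - Δ_2) = -108
Natural end conditions: M_0 = M_4 = 0.
Forward elimination and back-substitution give M_0 = 0, M_1 = -567/43, M_2 = 1494/43, M_3 = -1023/43, M_4 = 0.

-23.7907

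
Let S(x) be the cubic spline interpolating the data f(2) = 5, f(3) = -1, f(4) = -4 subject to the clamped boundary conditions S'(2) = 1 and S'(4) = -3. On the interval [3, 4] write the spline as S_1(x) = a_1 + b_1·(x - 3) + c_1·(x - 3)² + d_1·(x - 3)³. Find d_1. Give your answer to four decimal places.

Put M_i = S'' at the i-th knot. Here h = (1, 1) and Δ = (-6, -3), so the interior equations h_(i-1)·M_(i-1) + 2(h_(i-1)+h_i)·M_i + h_i·M_(i+1) = 6(Δ_i − Δ_(i-1)) read
  1·M_0 + 4·M_1 + 1·M_2 = 6(Δ_1 - Δ_0) = 18
Clamped end conditions give two more equations: 2h_0·M_0 + h_0·M_1 = 6(Δ_0 - S'(2)) = -42 and h_1·M_1 + 2h_1·M_2 = 6(S'(4) - Δ_1) = 0.
Solving: M_0 = -55/2, M_1 = 13, M_2 = -13/2.
On [3, 4], with S_1(x) = a_1 + b_1·(x - 3) + c_1·(x - 3)² + d_1·(x - 3)³: c_1 = M_1/2 = 13/2, d_1 = (M_2 - M_1)/(6h_1) = -13/4, b_1 = Δ_1 - h_1(2M_1 + M_2)/6 = -25/4.

-3.2500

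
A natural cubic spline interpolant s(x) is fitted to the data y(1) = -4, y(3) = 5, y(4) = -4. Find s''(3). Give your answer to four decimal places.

Write M_i for s''(x_i). With h_i = 2, 1 and divided differences Δ_i = 9/2, -9, the continuity of s' gives the tridiagonal system
  2·M_0 + 6·M_1 + 1·M_2 = 6(Δ_1 - Δ_0) = -81
Natural end conditions: M_0 = M_2 = 0.
Solving the tridiagonal system: M_0 = 0, M_1 = -27/2, M_2 = 0.

-13.5000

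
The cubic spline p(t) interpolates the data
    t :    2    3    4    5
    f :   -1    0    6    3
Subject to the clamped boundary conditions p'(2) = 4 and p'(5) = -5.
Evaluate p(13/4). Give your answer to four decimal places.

1.3219

With σ_i denoting the second derivative at x_i, h_i = 1, 1, 1, and Δ_i = (y_(i+1) − y_i)/h_i = 1, 6, -3:
  1·σ_0 + 4·σ_1 + 1·σ_2 = 6(Δ_1 - Δ_0) = 30
  1·σ_1 + 4·σ_2 + 1·σ_3 = 6(Δ_2 - Δ_1) = -54
Clamped end conditions give two more equations: 2h_0·σ_0 + h_0·σ_1 = 6(Δ_0 - p'(2)) = -18 and h_2·σ_2 + 2h_2·σ_3 = 6(p'(5) - Δ_2) = -12.
Solving: σ_0 = -86/5, σ_1 = 82/5, σ_2 = -92/5, σ_3 = 16/5.
On [3, 4], p(t) = 0 + 18/5·(t - 3) + 41/5·(t - 3)² - 29/5·(t - 3)³.
With (t - 3) = 1/4: p(13/4) = 423/320.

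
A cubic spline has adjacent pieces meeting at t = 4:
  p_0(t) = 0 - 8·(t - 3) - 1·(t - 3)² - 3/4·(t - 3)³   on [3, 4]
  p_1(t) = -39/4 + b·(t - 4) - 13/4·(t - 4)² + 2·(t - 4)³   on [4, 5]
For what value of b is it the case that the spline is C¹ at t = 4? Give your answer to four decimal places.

p_0'(t) = -8 - 2·(t - 3) - 9/4·(t - 3)², so p_0'(4) = -49/4. On the right, p_1'(4) = b, so b = -49/4.

-12.2500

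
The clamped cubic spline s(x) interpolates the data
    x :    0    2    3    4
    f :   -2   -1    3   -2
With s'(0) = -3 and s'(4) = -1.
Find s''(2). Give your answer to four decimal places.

6.2273

Let m_i = s''(x_i). Step sizes h_i = 2, 1, 1; slopes of the chords Δ_i = (y_(i+1) - y_i)/h_i = 1/2, 4, -5.
  2·m_0 + 6·m_1 + 1·m_2 = 6(Δ_1 - Δ_0) = 21
  1·m_1 + 4·m_2 + 1·m_3 = 6(Δ_2 - Δ_1) = -54
Clamped end conditions give two more equations: 2h_0·m_0 + h_0·m_1 = 6(Δ_0 - s'(0)) = 21 and h_2·m_2 + 2h_2·m_3 = 6(s'(4) - Δ_2) = 24.
Hence m_0 = 47/22, m_1 = 137/22, m_2 = -227/11, m_3 = 491/22.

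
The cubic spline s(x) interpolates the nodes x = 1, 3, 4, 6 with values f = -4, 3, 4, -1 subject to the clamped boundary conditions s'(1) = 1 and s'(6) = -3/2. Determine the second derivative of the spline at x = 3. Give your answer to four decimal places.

Let M_i = s''(x_i). Step sizes h_i = 2, 1, 2; slopes of the chords Δ_i = (y_(i+1) - y_i)/h_i = 7/2, 1, -5/2.
  2·M_0 + 6·M_1 + 1·M_2 = 6(Δ_1 - Δ_0) = -15
  1·M_1 + 6·M_2 + 2·M_3 = 6(Δ_2 - Δ_1) = -21
Clamped end conditions give two more equations: 2h_0·M_0 + h_0·M_1 = 6(Δ_0 - s'(1)) = 15 and h_2·M_2 + 2h_2·M_3 = 6(s'(6) - Δ_2) = 6.
Solving: M_0 = 179/32, M_1 = -59/16, M_2 = -65/16, M_3 = 113/32.

-3.6875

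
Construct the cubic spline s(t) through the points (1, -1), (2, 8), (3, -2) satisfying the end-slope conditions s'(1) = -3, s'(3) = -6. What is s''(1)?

63

Put M_i = s'' at the i-th knot. Here h = (1, 1) and Δ = (9, -10), so the interior equations h_(i-1)·M_(i-1) + 2(h_(i-1)+h_i)·M_i + h_i·M_(i+1) = 6(Δ_i − Δ_(i-1)) read
  1·M_0 + 4·M_1 + 1·M_2 = 6(Δ_1 - Δ_0) = -114
Clamped end conditions give two more equations: 2h_0·M_0 + h_0·M_1 = 6(Δ_0 - s'(1)) = 72 and h_1·M_1 + 2h_1·M_2 = 6(s'(3) - Δ_1) = 24.
Solving the tridiagonal system: M_0 = 63, M_1 = -54, M_2 = 39.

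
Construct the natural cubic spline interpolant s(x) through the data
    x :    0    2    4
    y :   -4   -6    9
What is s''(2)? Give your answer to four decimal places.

6.3750

Let σ_i = s''(x_i). Step sizes h_i = 2, 2; slopes of the chords Δ_i = (y_(i+1) - y_i)/h_i = -1, 15/2.
  2·σ_0 + 8·σ_1 + 2·σ_2 = 6(Δ_1 - Δ_0) = 51
Natural end conditions: σ_0 = σ_2 = 0.
Solving: σ_0 = 0, σ_1 = 51/8, σ_2 = 0.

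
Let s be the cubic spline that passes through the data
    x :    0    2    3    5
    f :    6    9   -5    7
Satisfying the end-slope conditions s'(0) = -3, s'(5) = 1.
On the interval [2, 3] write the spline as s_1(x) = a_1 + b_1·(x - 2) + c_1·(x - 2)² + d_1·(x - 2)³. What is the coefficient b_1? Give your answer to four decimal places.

-10.1563

Put σ_i = s'' at the i-th knot. Here h = (2, 1, 2) and Δ = (3/2, -14, 6), so the interior equations h_(i-1)·σ_(i-1) + 2(h_(i-1)+h_i)·σ_i + h_i·σ_(i+1) = 6(Δ_i − Δ_(i-1)) read
  2·σ_0 + 6·σ_1 + 1·σ_2 = 6(Δ_1 - Δ_0) = -93
  1·σ_1 + 6·σ_2 + 2·σ_3 = 6(Δ_2 - Δ_1) = 120
Clamped end conditions give two more equations: 2h_0·σ_0 + h_0·σ_1 = 6(Δ_0 - s'(0)) = 27 and h_2·σ_2 + 2h_2·σ_3 = 6(s'(5) - Δ_2) = -30.
Hence σ_0 = 661/32, σ_1 = -445/16, σ_2 = 521/16, σ_3 = -761/32.
On [2, 3], with s_1(x) = a_1 + b_1·(x - 2) + c_1·(x - 2)² + d_1·(x - 2)³: c_1 = σ_1/2 = -445/32, d_1 = (σ_2 - σ_1)/(6h_1) = 161/16, b_1 = Δ_1 - h_1(2σ_1 + σ_2)/6 = -325/32.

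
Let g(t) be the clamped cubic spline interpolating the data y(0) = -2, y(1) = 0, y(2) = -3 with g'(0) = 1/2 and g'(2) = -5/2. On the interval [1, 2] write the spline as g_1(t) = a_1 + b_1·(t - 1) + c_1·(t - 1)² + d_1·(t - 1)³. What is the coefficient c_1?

-6

Let M_i = g''(x_i). Step sizes h_i = 1, 1; slopes of the chords Δ_i = (y_(i+1) - y_i)/h_i = 2, -3.
  1·M_0 + 4·M_1 + 1·M_2 = 6(Δ_1 - Δ_0) = -30
Clamped end conditions give two more equations: 2h_0·M_0 + h_0·M_1 = 6(Δ_0 - g'(0)) = 9 and h_1·M_1 + 2h_1·M_2 = 6(g'(2) - Δ_1) = 3.
Solving the tridiagonal system: M_0 = 21/2, M_1 = -12, M_2 = 15/2.
On [1, 2], with g_1(t) = a_1 + b_1·(t - 1) + c_1·(t - 1)² + d_1·(t - 1)³: c_1 = M_1/2 = -6, d_1 = (M_2 - M_1)/(6h_1) = 13/4, b_1 = Δ_1 - h_1(2M_1 + M_2)/6 = -1/4.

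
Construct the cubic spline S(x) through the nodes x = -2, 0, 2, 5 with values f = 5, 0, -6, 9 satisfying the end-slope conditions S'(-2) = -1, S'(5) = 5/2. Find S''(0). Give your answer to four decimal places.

-1.7703

Put M_i = S'' at the i-th knot. Here h = (2, 2, 3) and Δ = (-5/2, -3, 5), so the interior equations h_(i-1)·M_(i-1) + 2(h_(i-1)+h_i)·M_i + h_i·M_(i+1) = 6(Δ_i − Δ_(i-1)) read
  2·M_0 + 8·M_1 + 2·M_2 = 6(Δ_1 - Δ_0) = -3
  2·M_1 + 10·M_2 + 3·M_3 = 6(Δ_2 - Δ_1) = 48
Clamped end conditions give two more equations: 2h_0·M_0 + h_0·M_1 = 6(Δ_0 - S'(-2)) = -9 and h_2·M_2 + 2h_2·M_3 = 6(S'(5) - Δ_2) = -15.
Hence M_0 = -101/74, M_1 = -131/74, M_2 = 257/37, M_3 = -221/37.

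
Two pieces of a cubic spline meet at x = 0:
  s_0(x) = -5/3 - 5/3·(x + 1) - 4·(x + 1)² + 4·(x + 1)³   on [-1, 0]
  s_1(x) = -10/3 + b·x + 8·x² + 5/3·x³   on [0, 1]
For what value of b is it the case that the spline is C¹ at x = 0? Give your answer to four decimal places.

s_0'(x) = -5/3 - 8·(x + 1) + 12·(x + 1)², so s_0'(0) = 7/3. On the right, s_1'(0) = b, so b = 7/3.

2.3333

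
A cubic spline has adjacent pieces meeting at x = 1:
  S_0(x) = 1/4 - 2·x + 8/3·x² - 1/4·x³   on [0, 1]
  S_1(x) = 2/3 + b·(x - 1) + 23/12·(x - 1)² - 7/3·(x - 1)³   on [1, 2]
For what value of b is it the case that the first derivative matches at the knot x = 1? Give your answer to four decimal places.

2.5833

S_0'(x) = -2 + 16/3·x - 3/4·x², so S_0'(1) = 31/12. On the right, S_1'(1) = b, so b = 31/12.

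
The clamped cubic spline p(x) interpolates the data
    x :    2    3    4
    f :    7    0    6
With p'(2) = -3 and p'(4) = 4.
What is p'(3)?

-1

With M_i denoting the second derivative at x_i, h_i = 1, 1, and Δ_i = (y_(i+1) − y_i)/h_i = -7, 6:
  1·M_0 + 4·M_1 + 1·M_2 = 6(Δ_1 - Δ_0) = 78
Clamped end conditions give two more equations: 2h_0·M_0 + h_0·M_1 = 6(Δ_0 - p'(2)) = -24 and h_1·M_1 + 2h_1·M_2 = 6(p'(4) - Δ_1) = -12.
Forward elimination and back-substitution give M_0 = -28, M_1 = 32, M_2 = -22.
On [3, 4], p'(x) = b_1 + 2c_1·(x - 3) + 3d_1·(x - 3)² with b_1 = Δ_1 - h_1(2M_1 + M_2)/6 = -1, c_1 = M_1/2 = 16, d_1 = (M_2 - M_1)/(6h_1) = -9. So p'(3) = -1.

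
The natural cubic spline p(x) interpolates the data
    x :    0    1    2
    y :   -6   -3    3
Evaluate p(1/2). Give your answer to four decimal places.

Write M_i for p''(x_i). With h_i = 1, 1 and divided differences Δ_i = 3, 6, the continuity of p' gives the tridiagonal system
  1·M_0 + 4·M_1 + 1·M_2 = 6(Δ_1 - Δ_0) = 18
Natural end conditions: M_0 = M_2 = 0.
Hence M_0 = 0, M_1 = 9/2, M_2 = 0.
On [0, 1], p(x) = -6 + 9/4·x + 0·x² + 3/4·x³.
With x = 1/2: p(1/2) = -153/32.

-4.7813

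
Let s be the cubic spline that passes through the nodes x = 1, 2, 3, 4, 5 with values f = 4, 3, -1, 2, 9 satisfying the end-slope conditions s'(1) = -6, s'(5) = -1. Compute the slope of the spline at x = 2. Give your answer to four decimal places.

Let M_i = s''(x_i). Step sizes h_i = 1, 1, 1, 1; slopes of the chords Δ_i = (y_(i+1) - y_i)/h_i = -1, -4, 3, 7.
  1·M_0 + 4·M_1 + 1·M_2 = 6(Δ_1 - Δ_0) = -18
  1·M_1 + 4·M_2 + 1·M_3 = 6(Δ_2 - Δ_1) = 42
  1·M_2 + 4·M_3 + 1·M_4 = 6(Δ_3 - Δ_2) = 24
Clamped end conditions give two more equations: 2h_0·M_0 + h_0·M_1 = 6(Δ_0 - s'(1)) = 30 and h_3·M_3 + 2h_3·M_4 = 6(s'(5) - Δ_3) = -48.
Hence M_0 = 149/7, M_1 = -88/7, M_2 = 11, M_3 = 74/7, M_4 = -205/7.
On [2, 3], s'(x) = b_1 + 2c_1·(x - 2) + 3d_1·(x - 2)² with b_1 = Δ_1 - h_1(2M_1 + M_2)/6 = -23/14, c_1 = M_1/2 = -44/7, d_1 = (M_2 - M_1)/(6h_1) = 55/14. So s'(2) = -23/14.

-1.6429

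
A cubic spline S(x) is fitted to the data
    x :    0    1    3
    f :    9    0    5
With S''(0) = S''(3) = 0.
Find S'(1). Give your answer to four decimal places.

-5.1667

Write M_i for S''(x_i). With h_i = 1, 2 and divided differences Δ_i = -9, 5/2, the continuity of S' gives the tridiagonal system
  1·M_0 + 6·M_1 + 2·M_2 = 6(Δ_1 - Δ_0) = 69
Natural end conditions: M_0 = M_2 = 0.
Hence M_0 = 0, M_1 = 23/2, M_2 = 0.
On [1, 3], S'(x) = b_1 + 2c_1·(x - 1) + 3d_1·(x - 1)² with b_1 = Δ_1 - h_1(2M_1 + M_2)/6 = -31/6, c_1 = M_1/2 = 23/4, d_1 = (M_2 - M_1)/(6h_1) = -23/24. So S'(1) = -31/6.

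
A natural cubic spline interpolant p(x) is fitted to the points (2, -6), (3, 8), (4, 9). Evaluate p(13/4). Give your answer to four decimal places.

9.3164

Write σ_i for p''(x_i). With h_i = 1, 1 and divided differences Δ_i = 14, 1, the continuity of p' gives the tridiagonal system
  1·σ_0 + 4·σ_1 + 1·σ_2 = 6(Δ_1 - Δ_0) = -78
Natural end conditions: σ_0 = σ_2 = 0.
Solving: σ_0 = 0, σ_1 = -39/2, σ_2 = 0.
On [3, 4], p(x) = 8 + 15/2·(x - 3) - 39/4·(x - 3)² + 13/4·(x - 3)³.
With (x - 3) = 1/4: p(13/4) = 2385/256.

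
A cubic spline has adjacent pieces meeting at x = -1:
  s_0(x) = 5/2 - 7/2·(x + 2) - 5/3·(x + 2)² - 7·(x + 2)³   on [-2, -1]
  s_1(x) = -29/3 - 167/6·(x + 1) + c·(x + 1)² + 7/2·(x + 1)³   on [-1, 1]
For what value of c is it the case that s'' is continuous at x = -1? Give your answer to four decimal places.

-22.6667

s_0''(x) = -10/3 - 42·(x + 2), so s_0''(-1) = -136/3. On the right, s_1''(-1) = 2c, so c = -68/3.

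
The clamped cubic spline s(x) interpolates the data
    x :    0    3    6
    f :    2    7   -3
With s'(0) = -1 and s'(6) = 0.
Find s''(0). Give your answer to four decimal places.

5.3333

Put σ_i = s'' at the i-th knot. Here h = (3, 3) and Δ = (5/3, -10/3), so the interior equations h_(i-1)·σ_(i-1) + 2(h_(i-1)+h_i)·σ_i + h_i·σ_(i+1) = 6(Δ_i − Δ_(i-1)) read
  3·σ_0 + 12·σ_1 + 3·σ_2 = 6(Δ_1 - Δ_0) = -30
Clamped end conditions give two more equations: 2h_0·σ_0 + h_0·σ_1 = 6(Δ_0 - s'(0)) = 16 and h_1·σ_1 + 2h_1·σ_2 = 6(s'(6) - Δ_1) = 20.
Solving: σ_0 = 16/3, σ_1 = -16/3, σ_2 = 6.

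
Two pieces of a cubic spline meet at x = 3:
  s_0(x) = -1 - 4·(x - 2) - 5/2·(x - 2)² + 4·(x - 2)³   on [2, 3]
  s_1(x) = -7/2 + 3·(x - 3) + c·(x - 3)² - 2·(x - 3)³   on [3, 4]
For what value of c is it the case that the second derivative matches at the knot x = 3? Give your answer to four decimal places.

9.5000

s_0''(x) = -5 + 24·(x - 2), so s_0''(3) = 19. On the right, s_1''(3) = 2c, so c = 19/2.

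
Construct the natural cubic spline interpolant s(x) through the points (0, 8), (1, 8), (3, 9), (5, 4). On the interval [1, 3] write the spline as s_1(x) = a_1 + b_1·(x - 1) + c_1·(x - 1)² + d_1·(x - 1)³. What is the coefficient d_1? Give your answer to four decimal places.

Write m_i for s''(x_i). With h_i = 1, 2, 2 and divided differences Δ_i = 0, 1/2, -5/2, the continuity of s' gives the tridiagonal system
  1·m_0 + 6·m_1 + 2·m_2 = 6(Δ_1 - Δ_0) = 3
  2·m_1 + 8·m_2 + 2·m_3 = 6(Δ_2 - Δ_1) = -18
Natural end conditions: m_0 = m_3 = 0.
Forward elimination and back-substitution give m_0 = 0, m_1 = 15/11, m_2 = -57/22, m_3 = 0.
On [1, 3], with s_1(x) = a_1 + b_1·(x - 1) + c_1·(x - 1)² + d_1·(x - 1)³: c_1 = m_1/2 = 15/22, d_1 = (m_2 - m_1)/(6h_1) = -29/88, b_1 = Δ_1 - h_1(2m_1 + m_2)/6 = 5/11.

-0.3295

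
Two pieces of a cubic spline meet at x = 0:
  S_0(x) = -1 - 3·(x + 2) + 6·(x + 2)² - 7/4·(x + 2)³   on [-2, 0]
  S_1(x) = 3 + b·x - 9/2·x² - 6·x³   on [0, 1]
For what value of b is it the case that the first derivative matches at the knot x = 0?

S_0'(x) = -3 + 12·(x + 2) - 21/4·(x + 2)², so S_0'(0) = 0. On the right, S_1'(0) = b, so b = 0.

0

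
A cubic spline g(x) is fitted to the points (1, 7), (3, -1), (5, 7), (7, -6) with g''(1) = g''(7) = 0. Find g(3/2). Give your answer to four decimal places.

3.6719

Write M_i for g''(x_i). With h_i = 2, 2, 2 and divided differences Δ_i = -4, 4, -13/2, the continuity of g' gives the tridiagonal system
  2·M_0 + 8·M_1 + 2·M_2 = 6(Δ_1 - Δ_0) = 48
  2·M_1 + 8·M_2 + 2·M_3 = 6(Δ_2 - Δ_1) = -63
Natural end conditions: M_0 = M_3 = 0.
Solving: M_0 = 0, M_1 = 17/2, M_2 = -10, M_3 = 0.
On [1, 3], g(x) = 7 - 41/6·(x - 1) + 0·(x - 1)² + 17/24·(x - 1)³.
With (x - 1) = 1/2: g(3/2) = 235/64.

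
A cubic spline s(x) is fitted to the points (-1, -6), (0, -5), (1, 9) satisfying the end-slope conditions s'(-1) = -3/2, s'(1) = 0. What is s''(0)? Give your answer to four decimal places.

With M_i denoting the second derivative at x_i, h_i = 1, 1, and Δ_i = (y_(i+1) − y_i)/h_i = 1, 14:
  1·M_0 + 4·M_1 + 1·M_2 = 6(Δ_1 - Δ_0) = 78
Clamped end conditions give two more equations: 2h_0·M_0 + h_0·M_1 = 6(Δ_0 - s'(-1)) = 15 and h_1·M_1 + 2h_1·M_2 = 6(s'(1) - Δ_1) = -84.
Forward elimination and back-substitution give M_0 = -45/4, M_1 = 75/2, M_2 = -243/4.

37.5000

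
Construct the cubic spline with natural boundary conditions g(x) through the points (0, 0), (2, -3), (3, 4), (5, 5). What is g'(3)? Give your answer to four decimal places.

Write m_i for g''(x_i). With h_i = 2, 1, 2 and divided differences Δ_i = -3/2, 7, 1/2, the continuity of g' gives the tridiagonal system
  2·m_0 + 6·m_1 + 1·m_2 = 6(Δ_1 - Δ_0) = 51
  1·m_1 + 6·m_2 + 2·m_3 = 6(Δ_2 - Δ_1) = -39
Natural end conditions: m_0 = m_3 = 0.
Hence m_0 = 0, m_1 = 69/7, m_2 = -57/7, m_3 = 0.
On [3, 5], g'(x) = b_2 + 2c_2·(x - 3) + 3d_2·(x - 3)² with b_2 = Δ_2 - h_2(2m_2 + m_3)/6 = 83/14, c_2 = m_2/2 = -57/14, d_2 = (m_3 - m_2)/(6h_2) = 19/28. So g'(3) = 83/14.

5.9286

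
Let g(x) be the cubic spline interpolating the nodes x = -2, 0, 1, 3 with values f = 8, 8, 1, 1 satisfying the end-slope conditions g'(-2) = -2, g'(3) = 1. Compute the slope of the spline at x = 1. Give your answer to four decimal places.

-5.5625

Let σ_i = g''(x_i). Step sizes h_i = 2, 1, 2; slopes of the chords Δ_i = (y_(i+1) - y_i)/h_i = 0, -7, 0.
  2·σ_0 + 6·σ_1 + 1·σ_2 = 6(Δ_1 - Δ_0) = -42
  1·σ_1 + 6·σ_2 + 2·σ_3 = 6(Δ_2 - Δ_1) = 42
Clamped end conditions give two more equations: 2h_0·σ_0 + h_0·σ_1 = 6(Δ_0 - g'(-2)) = 12 and h_2·σ_2 + 2h_2·σ_3 = 6(g'(3) - Δ_2) = 6.
Solving: σ_0 = 141/16, σ_1 = -93/8, σ_2 = 81/8, σ_3 = -57/16.
On [1, 3], g'(x) = b_2 + 2c_2·(x - 1) + 3d_2·(x - 1)² with b_2 = Δ_2 - h_2(2σ_2 + σ_3)/6 = -89/16, c_2 = σ_2/2 = 81/16, d_2 = (σ_3 - σ_2)/(6h_2) = -73/64. So g'(1) = -89/16.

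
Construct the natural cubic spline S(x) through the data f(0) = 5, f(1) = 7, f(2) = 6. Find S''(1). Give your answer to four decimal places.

With σ_i denoting the second derivative at x_i, h_i = 1, 1, and Δ_i = (y_(i+1) − y_i)/h_i = 2, -1:
  1·σ_0 + 4·σ_1 + 1·σ_2 = 6(Δ_1 - Δ_0) = -18
Natural end conditions: σ_0 = σ_2 = 0.
Forward elimination and back-substitution give σ_0 = 0, σ_1 = -9/2, σ_2 = 0.

-4.5000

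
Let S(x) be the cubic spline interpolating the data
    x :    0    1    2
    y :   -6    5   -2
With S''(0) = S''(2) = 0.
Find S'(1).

2

Put m_i = S'' at the i-th knot. Here h = (1, 1) and Δ = (11, -7), so the interior equations h_(i-1)·m_(i-1) + 2(h_(i-1)+h_i)·m_i + h_i·m_(i+1) = 6(Δ_i − Δ_(i-1)) read
  1·m_0 + 4·m_1 + 1·m_2 = 6(Δ_1 - Δ_0) = -108
Natural end conditions: m_0 = m_2 = 0.
Hence m_0 = 0, m_1 = -27, m_2 = 0.
On [1, 2], S'(x) = b_1 + 2c_1·(x - 1) + 3d_1·(x - 1)² with b_1 = Δ_1 - h_1(2m_1 + m_2)/6 = 2, c_1 = m_1/2 = -27/2, d_1 = (m_2 - m_1)/(6h_1) = 9/2. So S'(1) = 2.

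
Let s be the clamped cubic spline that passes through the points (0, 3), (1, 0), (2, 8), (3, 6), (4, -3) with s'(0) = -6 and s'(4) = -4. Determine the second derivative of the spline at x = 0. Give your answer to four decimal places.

-1.6429

With m_i denoting the second derivative at x_i, h_i = 1, 1, 1, 1, and Δ_i = (y_(i+1) − y_i)/h_i = -3, 8, -2, -9:
  1·m_0 + 4·m_1 + 1·m_2 = 6(Δ_1 - Δ_0) = 66
  1·m_1 + 4·m_2 + 1·m_3 = 6(Δ_2 - Δ_1) = -60
  1·m_2 + 4·m_3 + 1·m_4 = 6(Δ_3 - Δ_2) = -42
Clamped end conditions give two more equations: 2h_0·m_0 + h_0·m_1 = 6(Δ_0 - s'(0)) = 18 and h_3·m_3 + 2h_3·m_4 = 6(s'(4) - Δ_3) = 30.
Solving the tridiagonal system: m_0 = -23/14, m_1 = 149/7, m_2 = -35/2, m_3 = -79/7, m_4 = 289/14.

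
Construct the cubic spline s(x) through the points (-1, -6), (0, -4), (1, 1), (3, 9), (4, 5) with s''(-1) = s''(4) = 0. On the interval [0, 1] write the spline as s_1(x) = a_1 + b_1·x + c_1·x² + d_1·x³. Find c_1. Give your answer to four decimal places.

2.1148

Put σ_i = s'' at the i-th knot. Here h = (1, 1, 2, 1) and Δ = (2, 5, 4, -4), so the interior equations h_(i-1)·σ_(i-1) + 2(h_(i-1)+h_i)·σ_i + h_i·σ_(i+1) = 6(Δ_i − Δ_(i-1)) read
  1·σ_0 + 4·σ_1 + 1·σ_2 = 6(Δ_1 - Δ_0) = 18
  1·σ_1 + 6·σ_2 + 2·σ_3 = 6(Δ_2 - Δ_1) = -6
  2·σ_2 + 6·σ_3 + 1·σ_4 = 6(Δ_3 - Δ_2) = -48
Natural end conditions: σ_0 = σ_4 = 0.
Solving the tridiagonal system: σ_0 = 0, σ_1 = 258/61, σ_2 = 66/61, σ_3 = -510/61, σ_4 = 0.
On [0, 1], with s_1(x) = a_1 + b_1·x + c_1·x² + d_1·x³: c_1 = σ_1/2 = 129/61, d_1 = (σ_2 - σ_1)/(6h_1) = -32/61, b_1 = Δ_1 - h_1(2σ_1 + σ_2)/6 = 208/61.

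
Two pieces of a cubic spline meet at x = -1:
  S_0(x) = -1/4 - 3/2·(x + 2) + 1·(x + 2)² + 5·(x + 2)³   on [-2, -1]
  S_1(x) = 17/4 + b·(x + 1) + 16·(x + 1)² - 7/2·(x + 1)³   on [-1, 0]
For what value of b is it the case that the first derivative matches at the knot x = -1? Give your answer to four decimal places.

S_0'(x) = -3/2 + 2·(x + 2) + 15·(x + 2)², so S_0'(-1) = 31/2. On the right, S_1'(-1) = b, so b = 31/2.

15.5000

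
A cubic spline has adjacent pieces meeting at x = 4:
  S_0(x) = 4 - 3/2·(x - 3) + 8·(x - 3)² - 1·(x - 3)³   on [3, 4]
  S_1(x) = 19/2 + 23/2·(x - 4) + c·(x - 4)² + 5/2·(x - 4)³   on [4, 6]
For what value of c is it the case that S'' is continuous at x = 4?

5

S_0''(x) = 16 - 6·(x - 3), so S_0''(4) = 10. On the right, S_1''(4) = 2c, so c = 5.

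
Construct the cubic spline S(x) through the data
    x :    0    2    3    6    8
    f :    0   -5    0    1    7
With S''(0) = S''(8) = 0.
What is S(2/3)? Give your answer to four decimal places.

-3.3395

Write M_i for S''(x_i). With h_i = 2, 1, 3, 2 and divided differences Δ_i = -5/2, 5, 1/3, 3, the continuity of S' gives the tridiagonal system
  2·M_0 + 6·M_1 + 1·M_2 = 6(Δ_1 - Δ_0) = 45
  1·M_1 + 8·M_2 + 3·M_3 = 6(Δ_2 - Δ_1) = -28
  3·M_2 + 10·M_3 + 2·M_4 = 6(Δ_3 - Δ_2) = 16
Natural end conditions: M_0 = M_4 = 0.
Forward elimination and back-substitution give M_0 = 0, M_1 = 271/32, M_2 = -93/16, M_3 = 107/32, M_4 = 0.
On [0, 2], S(x) = 0 - 511/96·x + 0·x² + 271/384·x³.
With x = 2/3: S(2/3) = -541/162.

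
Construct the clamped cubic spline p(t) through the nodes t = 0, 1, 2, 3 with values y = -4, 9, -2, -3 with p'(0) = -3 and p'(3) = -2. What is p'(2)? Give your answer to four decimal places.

-9.6667

With σ_i denoting the second derivative at x_i, h_i = 1, 1, 1, and Δ_i = (y_(i+1) − y_i)/h_i = 13, -11, -1:
  1·σ_0 + 4·σ_1 + 1·σ_2 = 6(Δ_1 - Δ_0) = -144
  1·σ_1 + 4·σ_2 + 1·σ_3 = 6(Δ_2 - Δ_1) = 60
Clamped end conditions give two more equations: 2h_0·σ_0 + h_0·σ_1 = 6(Δ_0 - p'(0)) = 96 and h_2·σ_2 + 2h_2·σ_3 = 6(p'(3) - Δ_2) = -6.
Forward elimination and back-substitution give σ_0 = 242/3, σ_1 = -196/3, σ_2 = 110/3, σ_3 = -64/3.
On [2, 3], p'(t) = b_2 + 2c_2·(t - 2) + 3d_2·(t - 2)² with b_2 = Δ_2 - h_2(2σ_2 + σ_3)/6 = -29/3, c_2 = σ_2/2 = 55/3, d_2 = (σ_3 - σ_2)/(6h_2) = -29/3. So p'(2) = -29/3.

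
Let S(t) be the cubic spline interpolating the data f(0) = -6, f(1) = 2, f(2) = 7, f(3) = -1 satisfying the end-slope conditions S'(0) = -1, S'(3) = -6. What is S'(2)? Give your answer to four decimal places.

Write M_i for S''(x_i). With h_i = 1, 1, 1 and divided differences Δ_i = 8, 5, -8, the continuity of S' gives the tridiagonal system
  1·M_0 + 4·M_1 + 1·M_2 = 6(Δ_1 - Δ_0) = -18
  1·M_1 + 4·M_2 + 1·M_3 = 6(Δ_2 - Δ_1) = -78
Clamped end conditions give two more equations: 2h_0·M_0 + h_0·M_1 = 6(Δ_0 - S'(0)) = 54 and h_2·M_2 + 2h_2·M_3 = 6(S'(3) - Δ_2) = 12.
Forward elimination and back-substitution give M_0 = 454/15, M_1 = -98/15, M_2 = -332/15, M_3 = 256/15.
On [2, 3], S'(t) = b_2 + 2c_2·(t - 2) + 3d_2·(t - 2)² with b_2 = Δ_2 - h_2(2M_2 + M_3)/6 = -52/15, c_2 = M_2/2 = -166/15, d_2 = (M_3 - M_2)/(6h_2) = 98/15. So S'(2) = -52/15.

-3.4667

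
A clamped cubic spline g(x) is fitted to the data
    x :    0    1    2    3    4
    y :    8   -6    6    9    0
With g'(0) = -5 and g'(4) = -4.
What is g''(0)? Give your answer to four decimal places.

-56.5357

Let σ_i = g''(x_i). Step sizes h_i = 1, 1, 1, 1; slopes of the chords Δ_i = (y_(i+1) - y_i)/h_i = -14, 12, 3, -9.
  1·σ_0 + 4·σ_1 + 1·σ_2 = 6(Δ_1 - Δ_0) = 156
  1·σ_1 + 4·σ_2 + 1·σ_3 = 6(Δ_2 - Δ_1) = -54
  1·σ_2 + 4·σ_3 + 1·σ_4 = 6(Δ_3 - Δ_2) = -72
Clamped end conditions give two more equations: 2h_0·σ_0 + h_0·σ_1 = 6(Δ_0 - g'(0)) = -54 and h_3·σ_3 + 2h_3·σ_4 = 6(g'(4) - Δ_3) = 30.
Solving the tridiagonal system: σ_0 = -1583/28, σ_1 = 827/14, σ_2 = -95/4, σ_3 = -253/14, σ_4 = 673/28.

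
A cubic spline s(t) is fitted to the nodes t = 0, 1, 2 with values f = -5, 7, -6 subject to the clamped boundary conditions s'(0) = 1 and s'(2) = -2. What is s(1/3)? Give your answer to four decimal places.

With m_i denoting the second derivative at x_i, h_i = 1, 1, and Δ_i = (y_(i+1) − y_i)/h_i = 12, -13:
  1·m_0 + 4·m_1 + 1·m_2 = 6(Δ_1 - Δ_0) = -150
Clamped end conditions give two more equations: 2h_0·m_0 + h_0·m_1 = 6(Δ_0 - s'(0)) = 66 and h_1·m_1 + 2h_1·m_2 = 6(s'(2) - Δ_1) = 66.
Hence m_0 = 69, m_1 = -72, m_2 = 69.
On [0, 1], s(t) = -5 + 1·t + 69/2·t² - 47/2·t³.
With t = 1/3: s(1/3) = -46/27.

-1.7037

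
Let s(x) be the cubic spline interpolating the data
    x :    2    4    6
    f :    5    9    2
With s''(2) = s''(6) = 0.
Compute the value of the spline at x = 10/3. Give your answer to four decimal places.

8.6852

With M_i denoting the second derivative at x_i, h_i = 2, 2, and Δ_i = (y_(i+1) − y_i)/h_i = 2, -7/2:
  2·M_0 + 8·M_1 + 2·M_2 = 6(Δ_1 - Δ_0) = -33
Natural end conditions: M_0 = M_2 = 0.
Solving: M_0 = 0, M_1 = -33/8, M_2 = 0.
On [2, 4], s(x) = 5 + 27/8·(x - 2) + 0·(x - 2)² - 11/32·(x - 2)³.
With (x - 2) = 4/3: s(10/3) = 469/54.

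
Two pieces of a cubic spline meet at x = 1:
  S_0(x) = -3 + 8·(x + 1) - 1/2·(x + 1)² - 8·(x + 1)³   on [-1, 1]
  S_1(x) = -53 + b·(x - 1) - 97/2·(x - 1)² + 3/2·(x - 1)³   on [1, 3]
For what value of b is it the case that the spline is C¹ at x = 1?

S_0'(x) = 8 - 1·(x + 1) - 24·(x + 1)², so S_0'(1) = -90. On the right, S_1'(1) = b, so b = -90.

-90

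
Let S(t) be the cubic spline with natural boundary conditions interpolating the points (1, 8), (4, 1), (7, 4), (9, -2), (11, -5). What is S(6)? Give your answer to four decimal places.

3.8466

With M_i denoting the second derivative at x_i, h_i = 3, 3, 2, 2, and Δ_i = (y_(i+1) − y_i)/h_i = -7/3, 1, -3, -3/2:
  3·M_0 + 12·M_1 + 3·M_2 = 6(Δ_1 - Δ_0) = 20
  3·M_1 + 10·M_2 + 2·M_3 = 6(Δ_2 - Δ_1) = -24
  2·M_2 + 8·M_3 + 2·M_4 = 6(Δ_3 - Δ_2) = 9
Natural end conditions: M_0 = M_4 = 0.
Hence M_0 = 0, M_1 = 215/84, M_2 = -25/7, M_3 = 113/56, M_4 = 0.
On [4, 7], S(t) = 1 + 19/84·(t - 4) + 215/168·(t - 4)² - 515/1512·(t - 4)³.
With (t - 4) = 2: S(6) = 727/189.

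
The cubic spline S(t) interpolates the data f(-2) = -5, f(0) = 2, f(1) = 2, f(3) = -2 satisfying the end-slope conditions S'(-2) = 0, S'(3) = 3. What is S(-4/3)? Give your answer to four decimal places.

Put M_i = S'' at the i-th knot. Here h = (2, 1, 2) and Δ = (7/2, 0, -2), so the interior equations h_(i-1)·M_(i-1) + 2(h_(i-1)+h_i)·M_i + h_i·M_(i+1) = 6(Δ_i − Δ_(i-1)) read
  2·M_0 + 6·M_1 + 1·M_2 = 6(Δ_1 - Δ_0) = -21
  1·M_1 + 6·M_2 + 2·M_3 = 6(Δ_2 - Δ_1) = -12
Clamped end conditions give two more equations: 2h_0·M_0 + h_0·M_1 = 6(Δ_0 - S'(-2)) = 21 and h_2·M_2 + 2h_2·M_3 = 6(S'(3) - Δ_2) = 30.
Forward elimination and back-substitution give M_0 = 255/32, M_1 = -87/16, M_2 = -69/16, M_3 = 309/32.
On [-2, 0], S(t) = -5 + 0·(t + 2) + 255/64·(t + 2)² - 143/128·(t + 2)³.
With (t + 2) = 2/3: S(-4/3) = -769/216.

-3.5602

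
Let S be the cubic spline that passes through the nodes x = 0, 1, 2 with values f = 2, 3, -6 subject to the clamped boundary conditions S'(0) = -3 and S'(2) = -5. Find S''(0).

26

Write M_i for S''(x_i). With h_i = 1, 1 and divided differences Δ_i = 1, -9, the continuity of S' gives the tridiagonal system
  1·M_0 + 4·M_1 + 1·M_2 = 6(Δ_1 - Δ_0) = -60
Clamped end conditions give two more equations: 2h_0·M_0 + h_0·M_1 = 6(Δ_0 - S'(0)) = 24 and h_1·M_1 + 2h_1·M_2 = 6(S'(2) - Δ_1) = 24.
Forward elimination and back-substitution give M_0 = 26, M_1 = -28, M_2 = 26.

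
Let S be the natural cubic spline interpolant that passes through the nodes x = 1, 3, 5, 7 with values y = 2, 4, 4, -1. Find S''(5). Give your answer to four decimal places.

Write m_i for S''(x_i). With h_i = 2, 2, 2 and divided differences Δ_i = 1, 0, -5/2, the continuity of S' gives the tridiagonal system
  2·m_0 + 8·m_1 + 2·m_2 = 6(Δ_1 - Δ_0) = -6
  2·m_1 + 8·m_2 + 2·m_3 = 6(Δ_2 - Δ_1) = -15
Natural end conditions: m_0 = m_3 = 0.
Solving the tridiagonal system: m_0 = 0, m_1 = -3/10, m_2 = -9/5, m_3 = 0.

-1.8000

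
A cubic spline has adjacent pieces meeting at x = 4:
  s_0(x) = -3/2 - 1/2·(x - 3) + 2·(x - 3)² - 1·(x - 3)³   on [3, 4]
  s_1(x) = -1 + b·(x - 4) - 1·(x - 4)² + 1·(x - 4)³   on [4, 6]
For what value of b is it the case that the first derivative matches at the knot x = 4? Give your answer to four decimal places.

s_0'(x) = -1/2 + 4·(x - 3) - 3·(x - 3)², so s_0'(4) = 1/2. On the right, s_1'(4) = b, so b = 1/2.

0.5000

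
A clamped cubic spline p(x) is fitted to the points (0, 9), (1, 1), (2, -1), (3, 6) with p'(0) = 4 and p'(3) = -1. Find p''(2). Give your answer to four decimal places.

Put M_i = p'' at the i-th knot. Here h = (1, 1, 1) and Δ = (-8, -2, 7), so the interior equations h_(i-1)·M_(i-1) + 2(h_(i-1)+h_i)·M_i + h_i·M_(i+1) = 6(Δ_i − Δ_(i-1)) read
  1·M_0 + 4·M_1 + 1·M_2 = 6(Δ_1 - Δ_0) = 36
  1·M_1 + 4·M_2 + 1·M_3 = 6(Δ_2 - Δ_1) = 54
Clamped end conditions give two more equations: 2h_0·M_0 + h_0·M_1 = 6(Δ_0 - p'(0)) = -72 and h_2·M_2 + 2h_2·M_3 = 6(p'(3) - Δ_2) = -48.
Forward elimination and back-substitution give M_0 = -656/15, M_1 = 232/15, M_2 = 268/15, M_3 = -494/15.

17.8667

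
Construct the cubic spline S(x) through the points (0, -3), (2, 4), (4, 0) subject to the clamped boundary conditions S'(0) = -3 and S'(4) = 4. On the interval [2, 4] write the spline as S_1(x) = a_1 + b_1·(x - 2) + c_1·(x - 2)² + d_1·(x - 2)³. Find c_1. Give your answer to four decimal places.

-5.8750

Let σ_i = S''(x_i). Step sizes h_i = 2, 2; slopes of the chords Δ_i = (y_(i+1) - y_i)/h_i = 7/2, -2.
  2·σ_0 + 8·σ_1 + 2·σ_2 = 6(Δ_1 - Δ_0) = -33
Clamped end conditions give two more equations: 2h_0·σ_0 + h_0·σ_1 = 6(Δ_0 - S'(0)) = 39 and h_1·σ_1 + 2h_1·σ_2 = 6(S'(4) - Δ_1) = 36.
Solving the tridiagonal system: σ_0 = 125/8, σ_1 = -47/4, σ_2 = 119/8.
On [2, 4], with S_1(x) = a_1 + b_1·(x - 2) + c_1·(x - 2)² + d_1·(x - 2)³: c_1 = σ_1/2 = -47/8, d_1 = (σ_2 - σ_1)/(6h_1) = 71/32, b_1 = Δ_1 - h_1(2σ_1 + σ_2)/6 = 7/8.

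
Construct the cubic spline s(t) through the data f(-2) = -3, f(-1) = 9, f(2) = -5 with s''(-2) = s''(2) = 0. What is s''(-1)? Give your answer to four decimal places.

-12.5000

Let m_i = s''(x_i). Step sizes h_i = 1, 3; slopes of the chords Δ_i = (y_(i+1) - y_i)/h_i = 12, -14/3.
  1·m_0 + 8·m_1 + 3·m_2 = 6(Δ_1 - Δ_0) = -100
Natural end conditions: m_0 = m_2 = 0.
Forward elimination and back-substitution give m_0 = 0, m_1 = -25/2, m_2 = 0.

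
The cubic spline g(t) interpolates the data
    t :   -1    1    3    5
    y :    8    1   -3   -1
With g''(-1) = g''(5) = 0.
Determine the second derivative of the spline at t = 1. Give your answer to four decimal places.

Write M_i for g''(x_i). With h_i = 2, 2, 2 and divided differences Δ_i = -7/2, -2, 1, the continuity of g' gives the tridiagonal system
  2·M_0 + 8·M_1 + 2·M_2 = 6(Δ_1 - Δ_0) = 9
  2·M_1 + 8·M_2 + 2·M_3 = 6(Δ_2 - Δ_1) = 18
Natural end conditions: M_0 = M_3 = 0.
Solving: M_0 = 0, M_1 = 3/5, M_2 = 21/10, M_3 = 0.

0.6000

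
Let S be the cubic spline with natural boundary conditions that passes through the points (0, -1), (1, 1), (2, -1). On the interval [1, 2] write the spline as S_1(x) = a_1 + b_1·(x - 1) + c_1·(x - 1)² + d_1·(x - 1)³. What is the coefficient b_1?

0

Put M_i = S'' at the i-th knot. Here h = (1, 1) and Δ = (2, -2), so the interior equations h_(i-1)·M_(i-1) + 2(h_(i-1)+h_i)·M_i + h_i·M_(i+1) = 6(Δ_i − Δ_(i-1)) read
  1·M_0 + 4·M_1 + 1·M_2 = 6(Δ_1 - Δ_0) = -24
Natural end conditions: M_0 = M_2 = 0.
Solving: M_0 = 0, M_1 = -6, M_2 = 0.
On [1, 2], with S_1(x) = a_1 + b_1·(x - 1) + c_1·(x - 1)² + d_1·(x - 1)³: c_1 = M_1/2 = -3, d_1 = (M_2 - M_1)/(6h_1) = 1, b_1 = Δ_1 - h_1(2M_1 + M_2)/6 = 0.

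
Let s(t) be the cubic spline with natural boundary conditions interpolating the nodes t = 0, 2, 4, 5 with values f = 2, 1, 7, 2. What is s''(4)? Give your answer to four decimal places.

Let m_i = s''(x_i). Step sizes h_i = 2, 2, 1; slopes of the chords Δ_i = (y_(i+1) - y_i)/h_i = -1/2, 3, -5.
  2·m_0 + 8·m_1 + 2·m_2 = 6(Δ_1 - Δ_0) = 21
  2·m_1 + 6·m_2 + 1·m_3 = 6(Δ_2 - Δ_1) = -48
Natural end conditions: m_0 = m_3 = 0.
Forward elimination and back-substitution give m_0 = 0, m_1 = 111/22, m_2 = -213/22, m_3 = 0.

-9.6818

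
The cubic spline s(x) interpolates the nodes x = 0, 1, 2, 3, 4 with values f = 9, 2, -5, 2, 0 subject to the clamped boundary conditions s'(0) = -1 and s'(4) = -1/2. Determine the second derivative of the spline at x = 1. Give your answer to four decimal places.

-2.8214

Write σ_i for s''(x_i). With h_i = 1, 1, 1, 1 and divided differences Δ_i = -7, -7, 7, -2, the continuity of s' gives the tridiagonal system
  1·σ_0 + 4·σ_1 + 1·σ_2 = 6(Δ_1 - Δ_0) = 0
  1·σ_1 + 4·σ_2 + 1·σ_3 = 6(Δ_2 - Δ_1) = 84
  1·σ_2 + 4·σ_3 + 1·σ_4 = 6(Δ_3 - Δ_2) = -54
Clamped end conditions give two more equations: 2h_0·σ_0 + h_0·σ_1 = 6(Δ_0 - s'(0)) = -36 and h_3·σ_3 + 2h_3·σ_4 = 6(s'(4) - Δ_3) = 9.
Solving: σ_0 = -929/56, σ_1 = -79/28, σ_2 = 223/8, σ_3 = -691/28, σ_4 = 943/56.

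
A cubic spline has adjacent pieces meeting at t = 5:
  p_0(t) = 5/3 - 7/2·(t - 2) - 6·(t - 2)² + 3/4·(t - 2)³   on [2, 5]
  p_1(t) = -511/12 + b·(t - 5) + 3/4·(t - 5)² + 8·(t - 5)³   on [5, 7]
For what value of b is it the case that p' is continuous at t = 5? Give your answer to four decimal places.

p_0'(t) = -7/2 - 12·(t - 2) + 9/4·(t - 2)², so p_0'(5) = -77/4. On the right, p_1'(5) = b, so b = -77/4.

-19.2500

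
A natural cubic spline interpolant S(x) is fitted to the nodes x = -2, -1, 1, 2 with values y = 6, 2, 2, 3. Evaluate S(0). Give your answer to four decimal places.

1.0625

Put m_i = S'' at the i-th knot. Here h = (1, 2, 1) and Δ = (-4, 0, 1), so the interior equations h_(i-1)·m_(i-1) + 2(h_(i-1)+h_i)·m_i + h_i·m_(i+1) = 6(Δ_i − Δ_(i-1)) read
  1·m_0 + 6·m_1 + 2·m_2 = 6(Δ_1 - Δ_0) = 24
  2·m_1 + 6·m_2 + 1·m_3 = 6(Δ_2 - Δ_1) = 6
Natural end conditions: m_0 = m_3 = 0.
Hence m_0 = 0, m_1 = 33/8, m_2 = -3/8, m_3 = 0.
On [-1, 1], S(x) = 2 - 21/8·(x + 1) + 33/16·(x + 1)² - 3/8·(x + 1)³.
With (x + 1) = 1: S(0) = 17/16.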